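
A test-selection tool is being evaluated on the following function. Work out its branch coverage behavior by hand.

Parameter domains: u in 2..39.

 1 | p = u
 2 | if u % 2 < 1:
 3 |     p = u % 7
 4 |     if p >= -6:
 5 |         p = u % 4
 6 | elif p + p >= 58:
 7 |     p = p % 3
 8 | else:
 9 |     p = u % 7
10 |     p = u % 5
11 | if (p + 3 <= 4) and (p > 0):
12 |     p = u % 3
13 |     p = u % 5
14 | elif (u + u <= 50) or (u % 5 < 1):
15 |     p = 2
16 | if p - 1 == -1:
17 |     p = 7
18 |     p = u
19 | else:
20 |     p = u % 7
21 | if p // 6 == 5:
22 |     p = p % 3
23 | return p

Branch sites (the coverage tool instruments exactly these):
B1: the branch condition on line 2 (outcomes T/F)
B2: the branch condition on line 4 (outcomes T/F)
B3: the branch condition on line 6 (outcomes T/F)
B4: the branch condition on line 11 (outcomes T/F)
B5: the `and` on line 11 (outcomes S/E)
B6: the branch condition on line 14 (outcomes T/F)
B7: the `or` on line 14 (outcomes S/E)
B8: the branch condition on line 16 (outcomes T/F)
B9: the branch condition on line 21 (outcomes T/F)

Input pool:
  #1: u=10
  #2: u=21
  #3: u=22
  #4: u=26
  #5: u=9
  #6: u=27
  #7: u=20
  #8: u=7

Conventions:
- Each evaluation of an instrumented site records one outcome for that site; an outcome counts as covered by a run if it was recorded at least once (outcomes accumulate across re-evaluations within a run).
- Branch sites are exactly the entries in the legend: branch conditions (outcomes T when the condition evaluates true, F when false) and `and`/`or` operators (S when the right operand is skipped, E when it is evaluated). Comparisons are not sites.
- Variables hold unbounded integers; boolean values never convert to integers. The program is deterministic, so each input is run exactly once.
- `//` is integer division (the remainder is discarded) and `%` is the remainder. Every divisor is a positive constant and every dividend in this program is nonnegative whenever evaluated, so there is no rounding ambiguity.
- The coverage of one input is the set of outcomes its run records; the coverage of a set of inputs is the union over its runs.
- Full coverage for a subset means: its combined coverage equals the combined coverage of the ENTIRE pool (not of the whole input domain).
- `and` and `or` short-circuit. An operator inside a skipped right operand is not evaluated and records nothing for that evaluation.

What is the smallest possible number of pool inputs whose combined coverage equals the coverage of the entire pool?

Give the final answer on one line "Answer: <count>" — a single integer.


input #1, u=10: outcomes B1=T, B2=T, B4=F, B5=S, B6=T, B7=S, B8=F, B9=F
input #2, u=21: outcomes B1=F, B3=F, B4=T, B5=E, B8=F, B9=F
input #3, u=22: outcomes B1=T, B2=T, B4=F, B5=S, B6=T, B7=S, B8=F, B9=F
input #4, u=26: outcomes B1=T, B2=T, B4=F, B5=S, B6=F, B7=E, B8=F, B9=F
input #5, u=9: outcomes B1=F, B3=F, B4=F, B5=S, B6=T, B7=S, B8=F, B9=F
input #6, u=27: outcomes B1=F, B3=F, B4=F, B5=S, B6=F, B7=E, B8=F, B9=F
input #7, u=20: outcomes B1=T, B2=T, B4=F, B5=E, B6=T, B7=S, B8=F, B9=F
input #8, u=7: outcomes B1=F, B3=F, B4=F, B5=S, B6=T, B7=S, B8=F, B9=F
together the pool reaches 14 outcomes: B1=T, B1=F, B2=T, B3=F, B4=T, B4=F, B5=S, B5=E, B6=T, B6=F, B7=S, B7=E, B8=F, B9=F
every size-1 subset falls short of the 14 outcomes (best: 8/14)
every size-2 subset falls short of the 14 outcomes (best: 13/14)
inputs {1, 2, 4} (size 3) cover everything; no size-3 subset with a lexicographically smaller index list covers all 14
Answer: 3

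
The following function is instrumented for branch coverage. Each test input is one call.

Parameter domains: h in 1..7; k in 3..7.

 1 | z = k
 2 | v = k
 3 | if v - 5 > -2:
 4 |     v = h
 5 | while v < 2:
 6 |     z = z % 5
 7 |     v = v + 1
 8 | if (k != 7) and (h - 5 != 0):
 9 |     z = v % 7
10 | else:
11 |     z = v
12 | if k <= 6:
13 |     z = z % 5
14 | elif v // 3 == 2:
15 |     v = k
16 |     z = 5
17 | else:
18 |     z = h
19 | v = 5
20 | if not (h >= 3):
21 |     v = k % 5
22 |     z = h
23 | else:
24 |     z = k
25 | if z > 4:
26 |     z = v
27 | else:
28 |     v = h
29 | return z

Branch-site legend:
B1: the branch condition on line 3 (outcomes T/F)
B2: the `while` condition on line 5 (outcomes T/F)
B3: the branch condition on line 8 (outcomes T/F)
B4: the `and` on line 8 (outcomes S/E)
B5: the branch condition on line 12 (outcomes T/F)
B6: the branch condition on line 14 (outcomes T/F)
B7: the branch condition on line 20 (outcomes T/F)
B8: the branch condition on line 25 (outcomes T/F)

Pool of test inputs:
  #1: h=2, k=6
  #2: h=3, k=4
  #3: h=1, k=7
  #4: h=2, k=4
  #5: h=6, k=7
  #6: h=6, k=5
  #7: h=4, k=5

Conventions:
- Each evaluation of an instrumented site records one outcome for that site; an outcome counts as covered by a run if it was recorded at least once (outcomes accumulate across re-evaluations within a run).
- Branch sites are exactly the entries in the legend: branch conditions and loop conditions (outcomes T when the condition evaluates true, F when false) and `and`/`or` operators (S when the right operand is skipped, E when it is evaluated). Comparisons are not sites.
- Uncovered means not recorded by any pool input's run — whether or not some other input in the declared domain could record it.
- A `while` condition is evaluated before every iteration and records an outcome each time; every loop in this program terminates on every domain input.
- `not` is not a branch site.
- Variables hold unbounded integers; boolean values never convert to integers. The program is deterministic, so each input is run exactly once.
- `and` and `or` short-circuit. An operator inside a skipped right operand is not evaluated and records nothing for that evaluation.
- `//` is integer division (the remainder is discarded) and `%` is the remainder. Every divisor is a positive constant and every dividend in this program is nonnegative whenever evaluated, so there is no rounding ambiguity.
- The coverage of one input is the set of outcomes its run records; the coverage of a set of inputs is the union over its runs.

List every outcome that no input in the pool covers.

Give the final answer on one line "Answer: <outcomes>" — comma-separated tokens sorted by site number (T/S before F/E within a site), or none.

input #1, h=2, k=6: events B1->T, B2->F, B4->E, B3->T, B5->T, B7->T, B8->F; outcomes B1=T, B2=F, B3=T, B4=E, B5=T, B7=T, B8=F
input #2, h=3, k=4: events B1->T, B2->F, B4->E, B3->T, B5->T, B7->F, B8->F; outcomes B1=T, B2=F, B3=T, B4=E, B5=T, B7=F, B8=F
input #3, h=1, k=7: events B1->T, B2->T, B2->F, B4->S, B3->F, B5->F, B6->F, B7->T, B8->F; outcomes B1=T, B2=T, B2=F, B3=F, B4=S, B5=F, B6=F, B7=T, B8=F
input #4, h=2, k=4: events B1->T, B2->F, B4->E, B3->T, B5->T, B7->T, B8->F; outcomes B1=T, B2=F, B3=T, B4=E, B5=T, B7=T, B8=F
input #5, h=6, k=7: events B1->T, B2->F, B4->S, B3->F, B5->F, B6->T, B7->F, B8->T; outcomes B1=T, B2=F, B3=F, B4=S, B5=F, B6=T, B7=F, B8=T
input #6, h=6, k=5: events B1->T, B2->F, B4->E, B3->T, B5->T, B7->F, B8->T; outcomes B1=T, B2=F, B3=T, B4=E, B5=T, B7=F, B8=T
input #7, h=4, k=5: events B1->T, B2->F, B4->E, B3->T, B5->T, B7->F, B8->T; outcomes B1=T, B2=F, B3=T, B4=E, B5=T, B7=F, B8=T
union over the pool: B1=T, B2=T, B2=F, B3=T, B3=F, B4=S, B4=E, B5=T, B5=F, B6=T, B6=F, B7=T, B7=F, B8=T, B8=F
uncovered (1 of 16): B1=F

Answer: B1=F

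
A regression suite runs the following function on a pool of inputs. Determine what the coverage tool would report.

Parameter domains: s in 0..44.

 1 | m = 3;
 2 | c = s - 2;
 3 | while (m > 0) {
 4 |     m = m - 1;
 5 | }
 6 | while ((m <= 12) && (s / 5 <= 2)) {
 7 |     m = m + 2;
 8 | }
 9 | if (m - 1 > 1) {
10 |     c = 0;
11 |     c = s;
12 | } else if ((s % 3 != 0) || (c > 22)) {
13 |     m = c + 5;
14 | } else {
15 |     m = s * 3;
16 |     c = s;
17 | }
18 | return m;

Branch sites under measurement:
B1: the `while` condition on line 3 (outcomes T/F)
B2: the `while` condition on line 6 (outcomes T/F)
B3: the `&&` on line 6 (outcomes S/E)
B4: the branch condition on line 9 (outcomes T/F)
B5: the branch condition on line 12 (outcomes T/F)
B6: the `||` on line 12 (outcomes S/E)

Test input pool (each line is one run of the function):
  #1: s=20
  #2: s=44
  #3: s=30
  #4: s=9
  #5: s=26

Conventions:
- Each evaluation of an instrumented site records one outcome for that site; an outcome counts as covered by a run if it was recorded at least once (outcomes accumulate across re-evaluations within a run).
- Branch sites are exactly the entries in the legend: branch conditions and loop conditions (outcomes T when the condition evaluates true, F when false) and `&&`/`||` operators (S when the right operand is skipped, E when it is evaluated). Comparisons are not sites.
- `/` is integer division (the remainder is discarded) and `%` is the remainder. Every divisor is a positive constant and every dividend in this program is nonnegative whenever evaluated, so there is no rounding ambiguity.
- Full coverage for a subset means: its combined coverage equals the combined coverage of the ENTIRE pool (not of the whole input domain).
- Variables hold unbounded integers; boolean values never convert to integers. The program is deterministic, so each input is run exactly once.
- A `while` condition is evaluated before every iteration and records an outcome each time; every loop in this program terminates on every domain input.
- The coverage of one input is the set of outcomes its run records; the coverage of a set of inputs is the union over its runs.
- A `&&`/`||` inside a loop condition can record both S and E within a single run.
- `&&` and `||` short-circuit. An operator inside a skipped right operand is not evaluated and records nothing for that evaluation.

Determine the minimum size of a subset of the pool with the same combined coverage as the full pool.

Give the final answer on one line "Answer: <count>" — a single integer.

#1 (s=20) -> B1->T, B1->T, B1->T, B1->F, B3->E, B2->F, B4->F, B6->S, B5->T; covered: B1=T, B1=F, B2=F, B3=E, B4=F, B5=T, B6=S
#2 (s=44) -> B1->T, B1->T, B1->T, B1->F, B3->E, B2->F, B4->F, B6->S, B5->T; covered: B1=T, B1=F, B2=F, B3=E, B4=F, B5=T, B6=S
#3 (s=30) -> B1->T, B1->T, B1->T, B1->F, B3->E, B2->F, B4->F, B6->E, B5->T; covered: B1=T, B1=F, B2=F, B3=E, B4=F, B5=T, B6=E
#4 (s=9) -> B1->T, B1->T, B1->T, B1->F, B3->E, B2->T, B3->E, B2->T, B3->E, B2->T, B3->E, B2->T, B3->E, B2->T, ...; covered: B1=T, B1=F, B2=T, B2=F, B3=S, B3=E, B4=T
#5 (s=26) -> B1->T, B1->T, B1->T, B1->F, B3->E, B2->F, B4->F, B6->S, B5->T; covered: B1=T, B1=F, B2=F, B3=E, B4=F, B5=T, B6=S
pool-wide coverage (11 outcomes): B1=T, B1=F, B2=T, B2=F, B3=S, B3=E, B4=T, B4=F, B5=T, B6=S, B6=E
checked all size-1 subsets: none covers 11 outcomes (max 7/11)
checked all size-2 subsets: none covers 11 outcomes (max 10/11)
at size 3, {1, 3, 4} reaches all 11 outcomes; every lexicographically earlier size-3 subset fails

Answer: 3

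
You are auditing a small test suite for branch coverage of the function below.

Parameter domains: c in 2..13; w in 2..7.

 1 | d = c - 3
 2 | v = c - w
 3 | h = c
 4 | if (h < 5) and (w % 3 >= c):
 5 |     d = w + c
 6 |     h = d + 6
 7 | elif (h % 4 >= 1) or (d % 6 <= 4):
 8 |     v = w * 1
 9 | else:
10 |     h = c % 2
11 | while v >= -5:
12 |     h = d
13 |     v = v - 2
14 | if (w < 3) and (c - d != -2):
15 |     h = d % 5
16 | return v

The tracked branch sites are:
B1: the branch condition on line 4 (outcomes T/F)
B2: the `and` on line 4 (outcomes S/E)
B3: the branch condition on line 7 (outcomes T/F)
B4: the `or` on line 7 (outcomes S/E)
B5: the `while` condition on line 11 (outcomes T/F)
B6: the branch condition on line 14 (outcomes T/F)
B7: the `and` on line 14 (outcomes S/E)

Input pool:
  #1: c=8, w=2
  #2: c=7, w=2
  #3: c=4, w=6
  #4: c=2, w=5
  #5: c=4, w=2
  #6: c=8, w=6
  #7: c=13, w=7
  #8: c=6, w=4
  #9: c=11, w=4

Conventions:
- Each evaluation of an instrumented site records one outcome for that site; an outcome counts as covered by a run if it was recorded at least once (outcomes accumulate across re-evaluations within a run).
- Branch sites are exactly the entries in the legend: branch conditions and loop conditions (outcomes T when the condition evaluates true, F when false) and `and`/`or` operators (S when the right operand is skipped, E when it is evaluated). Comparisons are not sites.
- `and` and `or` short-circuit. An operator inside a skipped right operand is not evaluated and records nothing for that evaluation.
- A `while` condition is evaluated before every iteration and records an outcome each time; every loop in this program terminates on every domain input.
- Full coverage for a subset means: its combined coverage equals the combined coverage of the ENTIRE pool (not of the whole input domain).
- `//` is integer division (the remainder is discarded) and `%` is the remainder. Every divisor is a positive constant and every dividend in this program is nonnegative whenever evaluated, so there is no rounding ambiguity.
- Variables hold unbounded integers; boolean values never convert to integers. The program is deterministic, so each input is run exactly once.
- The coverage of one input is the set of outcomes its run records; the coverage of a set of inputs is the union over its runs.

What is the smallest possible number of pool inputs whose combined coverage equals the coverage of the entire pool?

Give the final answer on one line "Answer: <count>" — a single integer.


test 1 (c=8, w=2) fires B2->S, B1->F, B4->E, B3->F, B5->T, B5->T, B5->T, B5->T, B5->T, B5->T, B5->F, B7->E, B6->T; hits B1=F, B2=S, B3=F, B4=E, B5=T, B5=F, B6=T, B7=E
test 2 (c=7, w=2) fires B2->S, B1->F, B4->S, B3->T, B5->T, B5->T, B5->T, B5->T, B5->F, B7->E, B6->T; hits B1=F, B2=S, B3=T, B4=S, B5=T, B5=F, B6=T, B7=E
test 3 (c=4, w=6) fires B2->E, B1->F, B4->E, B3->T, B5->T, B5->T, B5->T, B5->T, B5->T, B5->T, B5->F, B7->S, B6->F; hits B1=F, B2=E, B3=T, B4=E, B5=T, B5=F, B6=F, B7=S
test 4 (c=2, w=5) fires B2->E, B1->T, B5->T, B5->T, B5->F, B7->S, B6->F; hits B1=T, B2=E, B5=T, B5=F, B6=F, B7=S
test 5 (c=4, w=2) fires B2->E, B1->F, B4->E, B3->T, B5->T, B5->T, B5->T, B5->T, B5->F, B7->E, B6->T; hits B1=F, B2=E, B3=T, B4=E, B5=T, B5=F, B6=T, B7=E
test 6 (c=8, w=6) fires B2->S, B1->F, B4->E, B3->F, B5->T, B5->T, B5->T, B5->T, B5->F, B7->S, B6->F; hits B1=F, B2=S, B3=F, B4=E, B5=T, B5=F, B6=F, B7=S
test 7 (c=13, w=7) fires B2->S, B1->F, B4->S, B3->T, B5->T, B5->T, B5->T, B5->T, B5->T, B5->T, B5->T, B5->F, B7->S, B6->F; hits B1=F, B2=S, B3=T, B4=S, B5=T, B5=F, B6=F, B7=S
test 8 (c=6, w=4) fires B2->S, B1->F, B4->S, B3->T, B5->T, B5->T, B5->T, B5->T, B5->T, B5->F, B7->S, B6->F; hits B1=F, B2=S, B3=T, B4=S, B5=T, B5=F, B6=F, B7=S
test 9 (c=11, w=4) fires B2->S, B1->F, B4->S, B3->T, B5->T, B5->T, B5->T, B5->T, B5->T, B5->F, B7->S, B6->F; hits B1=F, B2=S, B3=T, B4=S, B5=T, B5=F, B6=F, B7=S
union over all inputs: B1=T, B1=F, B2=S, B2=E, B3=T, B3=F, B4=S, B4=E, B5=T, B5=F, B6=T, B6=F, B7=S, B7=E (14 outcomes)
checked all size-1 subsets: none covers 14 outcomes (max 8/14)
checked all size-2 subsets: none covers 14 outcomes (max 12/14)
inputs {1, 2, 4} (size 3) cover everything; no size-3 subset with a lexicographically smaller index list covers all 14
Answer: 3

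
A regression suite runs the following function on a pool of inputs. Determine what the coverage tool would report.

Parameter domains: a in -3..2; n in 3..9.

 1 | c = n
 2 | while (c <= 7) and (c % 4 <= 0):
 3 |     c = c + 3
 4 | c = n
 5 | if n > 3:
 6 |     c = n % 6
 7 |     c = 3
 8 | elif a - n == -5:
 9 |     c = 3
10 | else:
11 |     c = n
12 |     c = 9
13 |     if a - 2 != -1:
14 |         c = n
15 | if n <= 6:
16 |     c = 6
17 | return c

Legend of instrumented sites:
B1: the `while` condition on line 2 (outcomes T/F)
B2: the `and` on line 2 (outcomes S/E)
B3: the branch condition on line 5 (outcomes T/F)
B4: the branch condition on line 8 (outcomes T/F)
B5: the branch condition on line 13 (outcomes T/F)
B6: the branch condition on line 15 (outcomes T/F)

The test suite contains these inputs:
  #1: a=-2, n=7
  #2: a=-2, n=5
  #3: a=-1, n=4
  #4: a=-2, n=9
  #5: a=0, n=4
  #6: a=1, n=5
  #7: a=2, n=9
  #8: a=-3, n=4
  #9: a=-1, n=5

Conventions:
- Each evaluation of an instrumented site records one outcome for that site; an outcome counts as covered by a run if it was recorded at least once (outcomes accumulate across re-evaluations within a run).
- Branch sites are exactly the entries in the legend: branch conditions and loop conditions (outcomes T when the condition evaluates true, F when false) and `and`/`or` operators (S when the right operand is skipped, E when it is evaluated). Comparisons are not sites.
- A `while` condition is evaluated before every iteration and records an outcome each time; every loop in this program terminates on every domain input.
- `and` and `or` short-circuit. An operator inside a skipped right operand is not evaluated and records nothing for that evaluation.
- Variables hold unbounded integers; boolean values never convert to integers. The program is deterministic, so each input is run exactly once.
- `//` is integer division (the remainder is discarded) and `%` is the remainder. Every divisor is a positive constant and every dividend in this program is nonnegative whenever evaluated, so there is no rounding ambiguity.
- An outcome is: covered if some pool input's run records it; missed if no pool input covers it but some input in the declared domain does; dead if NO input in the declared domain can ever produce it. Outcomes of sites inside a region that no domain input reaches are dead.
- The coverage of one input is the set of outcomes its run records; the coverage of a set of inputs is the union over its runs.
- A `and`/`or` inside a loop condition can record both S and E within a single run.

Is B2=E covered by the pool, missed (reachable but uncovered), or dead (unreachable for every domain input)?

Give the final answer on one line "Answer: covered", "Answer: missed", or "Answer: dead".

B2=E is recorded by pool input(s) 1, 2, 3, 5, 6, 8, 9 -> covered

Answer: covered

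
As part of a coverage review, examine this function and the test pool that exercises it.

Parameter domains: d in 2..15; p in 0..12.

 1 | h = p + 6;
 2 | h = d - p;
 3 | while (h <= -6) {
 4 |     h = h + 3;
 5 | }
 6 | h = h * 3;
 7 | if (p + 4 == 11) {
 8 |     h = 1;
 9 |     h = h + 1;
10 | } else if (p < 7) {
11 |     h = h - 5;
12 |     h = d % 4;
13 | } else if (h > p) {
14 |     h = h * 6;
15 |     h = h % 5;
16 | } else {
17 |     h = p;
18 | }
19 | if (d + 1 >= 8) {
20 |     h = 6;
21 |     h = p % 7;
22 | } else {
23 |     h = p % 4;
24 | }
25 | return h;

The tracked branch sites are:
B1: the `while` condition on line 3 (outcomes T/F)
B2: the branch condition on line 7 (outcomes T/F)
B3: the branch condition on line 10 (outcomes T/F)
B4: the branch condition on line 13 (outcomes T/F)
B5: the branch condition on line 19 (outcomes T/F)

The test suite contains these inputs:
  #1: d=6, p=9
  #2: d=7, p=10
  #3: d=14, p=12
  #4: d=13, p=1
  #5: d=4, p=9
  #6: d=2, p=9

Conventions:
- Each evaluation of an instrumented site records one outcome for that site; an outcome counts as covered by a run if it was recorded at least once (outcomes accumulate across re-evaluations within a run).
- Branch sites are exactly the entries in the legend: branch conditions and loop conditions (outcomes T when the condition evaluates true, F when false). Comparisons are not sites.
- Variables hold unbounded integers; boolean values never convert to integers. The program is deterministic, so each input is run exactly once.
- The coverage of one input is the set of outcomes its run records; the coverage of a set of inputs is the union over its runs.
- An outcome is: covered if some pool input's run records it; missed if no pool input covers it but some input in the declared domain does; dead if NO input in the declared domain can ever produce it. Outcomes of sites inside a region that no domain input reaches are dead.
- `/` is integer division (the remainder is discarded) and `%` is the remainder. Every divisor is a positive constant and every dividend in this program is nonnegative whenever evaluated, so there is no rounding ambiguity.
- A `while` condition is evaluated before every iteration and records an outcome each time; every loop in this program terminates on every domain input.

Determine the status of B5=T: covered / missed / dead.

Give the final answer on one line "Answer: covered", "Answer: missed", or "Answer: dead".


B5=T is recorded by pool input(s) 2, 3, 4 -> covered
Answer: covered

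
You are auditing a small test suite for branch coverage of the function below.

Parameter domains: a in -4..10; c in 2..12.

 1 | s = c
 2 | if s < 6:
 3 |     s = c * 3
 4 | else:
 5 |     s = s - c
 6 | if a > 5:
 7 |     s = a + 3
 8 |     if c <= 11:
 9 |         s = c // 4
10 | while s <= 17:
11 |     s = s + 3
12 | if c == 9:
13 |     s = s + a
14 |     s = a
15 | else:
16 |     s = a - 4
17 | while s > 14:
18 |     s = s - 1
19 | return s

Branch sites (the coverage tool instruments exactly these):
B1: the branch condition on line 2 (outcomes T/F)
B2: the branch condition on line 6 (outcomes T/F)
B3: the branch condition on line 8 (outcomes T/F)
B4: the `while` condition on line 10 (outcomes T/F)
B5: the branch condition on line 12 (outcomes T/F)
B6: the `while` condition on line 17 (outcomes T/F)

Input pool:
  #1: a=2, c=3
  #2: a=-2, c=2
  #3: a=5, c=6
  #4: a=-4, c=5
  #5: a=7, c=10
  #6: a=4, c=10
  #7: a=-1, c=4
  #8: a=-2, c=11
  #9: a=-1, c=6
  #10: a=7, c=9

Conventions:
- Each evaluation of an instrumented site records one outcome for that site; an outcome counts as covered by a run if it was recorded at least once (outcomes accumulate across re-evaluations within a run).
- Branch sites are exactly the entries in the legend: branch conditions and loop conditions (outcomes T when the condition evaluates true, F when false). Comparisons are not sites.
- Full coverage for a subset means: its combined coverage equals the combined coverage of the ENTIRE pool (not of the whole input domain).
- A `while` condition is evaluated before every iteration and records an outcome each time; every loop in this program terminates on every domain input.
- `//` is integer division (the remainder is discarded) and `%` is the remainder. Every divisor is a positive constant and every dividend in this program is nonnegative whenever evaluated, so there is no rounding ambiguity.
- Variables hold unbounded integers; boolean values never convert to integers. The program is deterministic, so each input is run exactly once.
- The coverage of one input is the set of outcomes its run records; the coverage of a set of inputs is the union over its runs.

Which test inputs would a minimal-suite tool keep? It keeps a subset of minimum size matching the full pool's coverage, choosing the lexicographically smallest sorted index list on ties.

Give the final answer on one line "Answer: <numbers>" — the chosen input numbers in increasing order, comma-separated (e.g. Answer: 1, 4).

run #1 (a=2, c=3) runs B1->T, B2->F, B4->T, B4->T, B4->T, B4->F, B5->F, B6->F; records B1=T, B2=F, B4=T, B4=F, B5=F, B6=F
run #2 (a=-2, c=2) runs B1->T, B2->F, B4->T, B4->T, B4->T, B4->T, B4->F, B5->F, B6->F; records B1=T, B2=F, B4=T, B4=F, B5=F, B6=F
run #3 (a=5, c=6) runs B1->F, B2->F, B4->T, B4->T, B4->T, B4->T, B4->T, B4->T, B4->F, B5->F, B6->F; records B1=F, B2=F, B4=T, B4=F, B5=F, B6=F
run #4 (a=-4, c=5) runs B1->T, B2->F, B4->T, B4->F, B5->F, B6->F; records B1=T, B2=F, B4=T, B4=F, B5=F, B6=F
run #5 (a=7, c=10) runs B1->F, B2->T, B3->T, B4->T, B4->T, B4->T, B4->T, B4->T, B4->T, B4->F, B5->F, B6->F; records B1=F, B2=T, B3=T, B4=T, B4=F, B5=F, B6=F
run #6 (a=4, c=10) runs B1->F, B2->F, B4->T, B4->T, B4->T, B4->T, B4->T, B4->T, B4->F, B5->F, B6->F; records B1=F, B2=F, B4=T, B4=F, B5=F, B6=F
run #7 (a=-1, c=4) runs B1->T, B2->F, B4->T, B4->T, B4->F, B5->F, B6->F; records B1=T, B2=F, B4=T, B4=F, B5=F, B6=F
run #8 (a=-2, c=11) runs B1->F, B2->F, B4->T, B4->T, B4->T, B4->T, B4->T, B4->T, B4->F, B5->F, B6->F; records B1=F, B2=F, B4=T, B4=F, B5=F, B6=F
run #9 (a=-1, c=6) runs B1->F, B2->F, B4->T, B4->T, B4->T, B4->T, B4->T, B4->T, B4->F, B5->F, B6->F; records B1=F, B2=F, B4=T, B4=F, B5=F, B6=F
run #10 (a=7, c=9) runs B1->F, B2->T, B3->T, B4->T, B4->T, B4->T, B4->T, B4->T, B4->T, B4->F, B5->T, B6->F; records B1=F, B2=T, B3=T, B4=T, B4=F, B5=T, B6=F
together the pool reaches 10 outcomes: B1=T, B1=F, B2=T, B2=F, B3=T, B4=T, B4=F, B5=T, B5=F, B6=F
checked all size-1 subsets: none covers 10 outcomes (max 7/10)
the canonical winner is {1, 10}: size 2, full 10-outcome coverage, earliest index list among size-2 covers

Answer: 1, 10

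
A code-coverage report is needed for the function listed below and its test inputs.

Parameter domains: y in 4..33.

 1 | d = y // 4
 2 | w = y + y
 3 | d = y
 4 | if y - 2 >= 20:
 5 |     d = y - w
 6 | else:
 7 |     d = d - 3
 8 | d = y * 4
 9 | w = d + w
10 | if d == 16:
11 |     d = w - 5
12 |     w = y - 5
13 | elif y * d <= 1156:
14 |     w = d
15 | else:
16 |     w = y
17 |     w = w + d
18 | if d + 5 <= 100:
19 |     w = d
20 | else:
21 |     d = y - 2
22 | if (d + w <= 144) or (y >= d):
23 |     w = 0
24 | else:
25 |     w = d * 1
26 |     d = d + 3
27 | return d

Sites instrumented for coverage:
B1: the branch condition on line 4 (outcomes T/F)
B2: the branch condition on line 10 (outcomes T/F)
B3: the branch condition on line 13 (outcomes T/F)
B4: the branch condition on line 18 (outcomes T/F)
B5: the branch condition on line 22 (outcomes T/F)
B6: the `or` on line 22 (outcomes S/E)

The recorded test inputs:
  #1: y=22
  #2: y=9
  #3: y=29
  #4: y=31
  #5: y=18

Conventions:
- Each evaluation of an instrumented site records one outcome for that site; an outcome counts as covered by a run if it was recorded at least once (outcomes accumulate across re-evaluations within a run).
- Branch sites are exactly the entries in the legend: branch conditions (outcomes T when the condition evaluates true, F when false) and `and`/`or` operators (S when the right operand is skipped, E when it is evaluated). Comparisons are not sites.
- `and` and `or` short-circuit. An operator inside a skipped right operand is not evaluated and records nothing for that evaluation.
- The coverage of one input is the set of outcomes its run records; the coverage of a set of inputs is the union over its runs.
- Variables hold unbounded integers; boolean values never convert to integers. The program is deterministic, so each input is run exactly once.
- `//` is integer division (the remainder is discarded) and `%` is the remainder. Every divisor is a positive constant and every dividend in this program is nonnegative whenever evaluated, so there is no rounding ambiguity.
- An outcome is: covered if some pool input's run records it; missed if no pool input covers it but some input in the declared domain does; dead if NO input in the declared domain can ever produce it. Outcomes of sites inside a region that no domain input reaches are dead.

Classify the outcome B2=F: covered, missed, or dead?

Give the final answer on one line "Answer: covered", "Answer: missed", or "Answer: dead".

B2=F is recorded by pool input(s) 1, 2, 3, 4, 5 -> covered

Answer: covered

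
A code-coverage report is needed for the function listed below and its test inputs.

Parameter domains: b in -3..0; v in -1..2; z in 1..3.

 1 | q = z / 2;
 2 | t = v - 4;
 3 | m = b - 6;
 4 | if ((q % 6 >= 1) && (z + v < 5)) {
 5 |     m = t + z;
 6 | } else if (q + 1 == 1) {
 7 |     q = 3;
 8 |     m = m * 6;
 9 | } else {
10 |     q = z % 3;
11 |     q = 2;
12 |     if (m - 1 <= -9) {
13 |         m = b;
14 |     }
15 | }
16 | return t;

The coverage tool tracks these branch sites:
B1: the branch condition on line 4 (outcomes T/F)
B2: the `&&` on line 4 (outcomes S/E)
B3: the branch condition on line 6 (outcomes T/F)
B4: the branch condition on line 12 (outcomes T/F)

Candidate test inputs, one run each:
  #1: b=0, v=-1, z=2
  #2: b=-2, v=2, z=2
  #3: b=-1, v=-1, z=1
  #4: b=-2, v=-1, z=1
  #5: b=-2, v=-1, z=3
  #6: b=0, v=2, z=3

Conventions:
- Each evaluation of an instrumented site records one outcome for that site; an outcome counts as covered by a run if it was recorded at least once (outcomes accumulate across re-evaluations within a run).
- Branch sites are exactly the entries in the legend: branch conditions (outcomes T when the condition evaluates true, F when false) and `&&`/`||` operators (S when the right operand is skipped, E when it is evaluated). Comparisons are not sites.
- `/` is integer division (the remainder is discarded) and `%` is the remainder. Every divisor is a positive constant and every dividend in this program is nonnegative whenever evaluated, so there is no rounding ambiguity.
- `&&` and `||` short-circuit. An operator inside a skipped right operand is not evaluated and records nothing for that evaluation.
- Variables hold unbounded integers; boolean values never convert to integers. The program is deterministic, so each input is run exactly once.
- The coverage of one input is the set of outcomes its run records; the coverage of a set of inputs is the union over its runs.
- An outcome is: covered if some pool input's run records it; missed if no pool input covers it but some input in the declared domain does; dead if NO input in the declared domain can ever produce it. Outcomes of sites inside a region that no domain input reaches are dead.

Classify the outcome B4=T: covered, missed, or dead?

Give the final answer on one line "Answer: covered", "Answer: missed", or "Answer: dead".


no pool input records B4=T
but domain input (b=-3, v=2, z=3) does record it -> reachable, so missed
Answer: missed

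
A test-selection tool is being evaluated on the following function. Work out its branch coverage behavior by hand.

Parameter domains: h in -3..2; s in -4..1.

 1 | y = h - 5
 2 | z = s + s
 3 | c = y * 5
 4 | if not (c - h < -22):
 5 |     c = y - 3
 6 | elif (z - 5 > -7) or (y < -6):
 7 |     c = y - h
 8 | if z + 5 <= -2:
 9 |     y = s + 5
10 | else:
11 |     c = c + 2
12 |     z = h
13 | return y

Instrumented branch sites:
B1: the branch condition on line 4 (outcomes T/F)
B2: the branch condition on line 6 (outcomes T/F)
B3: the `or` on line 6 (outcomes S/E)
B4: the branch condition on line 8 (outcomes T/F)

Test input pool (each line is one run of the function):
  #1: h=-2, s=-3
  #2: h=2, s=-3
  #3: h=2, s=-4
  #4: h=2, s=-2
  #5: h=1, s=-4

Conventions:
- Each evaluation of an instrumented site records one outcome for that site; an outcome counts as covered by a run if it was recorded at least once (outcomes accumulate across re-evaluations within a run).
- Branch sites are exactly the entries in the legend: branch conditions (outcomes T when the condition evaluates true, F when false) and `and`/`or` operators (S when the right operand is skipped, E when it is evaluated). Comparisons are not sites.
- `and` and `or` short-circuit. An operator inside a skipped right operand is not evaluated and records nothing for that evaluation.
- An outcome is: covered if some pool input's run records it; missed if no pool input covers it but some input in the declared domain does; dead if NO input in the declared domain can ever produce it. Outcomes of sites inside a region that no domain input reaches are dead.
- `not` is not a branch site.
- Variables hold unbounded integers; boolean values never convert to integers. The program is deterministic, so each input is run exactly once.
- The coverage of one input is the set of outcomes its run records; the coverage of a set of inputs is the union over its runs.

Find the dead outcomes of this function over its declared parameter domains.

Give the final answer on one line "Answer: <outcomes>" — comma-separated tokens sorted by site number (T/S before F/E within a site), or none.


exhaustive pass over the 36-input domain:
  reachable outcomes have witnesses, e.g. B1=T (e.g. h=1, s=-4), B1=F (e.g. h=-3, s=-4), B2=T (e.g. h=-3, s=-4), B2=F (e.g. h=-1, s=-4)
Answer: none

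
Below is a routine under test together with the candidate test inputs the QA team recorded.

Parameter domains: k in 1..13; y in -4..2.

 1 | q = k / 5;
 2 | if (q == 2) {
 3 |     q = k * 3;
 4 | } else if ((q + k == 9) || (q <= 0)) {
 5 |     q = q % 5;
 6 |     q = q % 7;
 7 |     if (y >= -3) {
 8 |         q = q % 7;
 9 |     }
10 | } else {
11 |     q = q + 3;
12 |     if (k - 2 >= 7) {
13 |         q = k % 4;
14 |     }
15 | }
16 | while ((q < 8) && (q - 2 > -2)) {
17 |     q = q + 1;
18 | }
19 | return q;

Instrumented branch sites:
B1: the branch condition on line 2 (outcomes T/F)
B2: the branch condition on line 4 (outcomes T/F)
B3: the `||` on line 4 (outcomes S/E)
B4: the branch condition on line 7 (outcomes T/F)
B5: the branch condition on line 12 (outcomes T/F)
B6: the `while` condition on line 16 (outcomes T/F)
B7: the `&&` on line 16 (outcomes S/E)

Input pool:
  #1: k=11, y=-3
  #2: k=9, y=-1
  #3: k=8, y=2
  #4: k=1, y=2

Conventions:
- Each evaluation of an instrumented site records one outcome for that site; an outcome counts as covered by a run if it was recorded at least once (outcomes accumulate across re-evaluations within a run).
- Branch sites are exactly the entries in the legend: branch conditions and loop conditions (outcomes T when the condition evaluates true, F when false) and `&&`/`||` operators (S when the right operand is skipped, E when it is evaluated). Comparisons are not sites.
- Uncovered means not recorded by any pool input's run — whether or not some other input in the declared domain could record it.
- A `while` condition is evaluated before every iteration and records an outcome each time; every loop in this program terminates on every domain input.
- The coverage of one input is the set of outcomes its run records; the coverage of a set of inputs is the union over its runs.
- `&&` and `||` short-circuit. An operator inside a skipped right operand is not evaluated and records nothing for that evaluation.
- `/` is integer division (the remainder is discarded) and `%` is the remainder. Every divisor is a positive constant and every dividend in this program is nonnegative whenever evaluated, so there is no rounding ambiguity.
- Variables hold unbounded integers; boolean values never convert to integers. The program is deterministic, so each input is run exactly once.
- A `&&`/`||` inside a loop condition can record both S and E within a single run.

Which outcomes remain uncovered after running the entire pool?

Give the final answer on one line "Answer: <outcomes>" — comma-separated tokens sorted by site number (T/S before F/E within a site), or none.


input #1, k=11, y=-3: outcomes B1=T, B6=F, B7=S
input #2, k=9, y=-1: outcomes B1=F, B2=F, B3=E, B5=T, B6=T, B6=F, B7=S, B7=E
input #3, k=8, y=2: outcomes B1=F, B2=T, B3=S, B4=T, B6=T, B6=F, B7=S, B7=E
input #4, k=1, y=2: outcomes B1=F, B2=T, B3=E, B4=T, B6=F, B7=E
union over the pool: B1=T, B1=F, B2=T, B2=F, B3=S, B3=E, B4=T, B5=T, B6=T, B6=F, B7=S, B7=E
uncovered (2 of 14): B4=F, B5=F
Answer: B4=F, B5=F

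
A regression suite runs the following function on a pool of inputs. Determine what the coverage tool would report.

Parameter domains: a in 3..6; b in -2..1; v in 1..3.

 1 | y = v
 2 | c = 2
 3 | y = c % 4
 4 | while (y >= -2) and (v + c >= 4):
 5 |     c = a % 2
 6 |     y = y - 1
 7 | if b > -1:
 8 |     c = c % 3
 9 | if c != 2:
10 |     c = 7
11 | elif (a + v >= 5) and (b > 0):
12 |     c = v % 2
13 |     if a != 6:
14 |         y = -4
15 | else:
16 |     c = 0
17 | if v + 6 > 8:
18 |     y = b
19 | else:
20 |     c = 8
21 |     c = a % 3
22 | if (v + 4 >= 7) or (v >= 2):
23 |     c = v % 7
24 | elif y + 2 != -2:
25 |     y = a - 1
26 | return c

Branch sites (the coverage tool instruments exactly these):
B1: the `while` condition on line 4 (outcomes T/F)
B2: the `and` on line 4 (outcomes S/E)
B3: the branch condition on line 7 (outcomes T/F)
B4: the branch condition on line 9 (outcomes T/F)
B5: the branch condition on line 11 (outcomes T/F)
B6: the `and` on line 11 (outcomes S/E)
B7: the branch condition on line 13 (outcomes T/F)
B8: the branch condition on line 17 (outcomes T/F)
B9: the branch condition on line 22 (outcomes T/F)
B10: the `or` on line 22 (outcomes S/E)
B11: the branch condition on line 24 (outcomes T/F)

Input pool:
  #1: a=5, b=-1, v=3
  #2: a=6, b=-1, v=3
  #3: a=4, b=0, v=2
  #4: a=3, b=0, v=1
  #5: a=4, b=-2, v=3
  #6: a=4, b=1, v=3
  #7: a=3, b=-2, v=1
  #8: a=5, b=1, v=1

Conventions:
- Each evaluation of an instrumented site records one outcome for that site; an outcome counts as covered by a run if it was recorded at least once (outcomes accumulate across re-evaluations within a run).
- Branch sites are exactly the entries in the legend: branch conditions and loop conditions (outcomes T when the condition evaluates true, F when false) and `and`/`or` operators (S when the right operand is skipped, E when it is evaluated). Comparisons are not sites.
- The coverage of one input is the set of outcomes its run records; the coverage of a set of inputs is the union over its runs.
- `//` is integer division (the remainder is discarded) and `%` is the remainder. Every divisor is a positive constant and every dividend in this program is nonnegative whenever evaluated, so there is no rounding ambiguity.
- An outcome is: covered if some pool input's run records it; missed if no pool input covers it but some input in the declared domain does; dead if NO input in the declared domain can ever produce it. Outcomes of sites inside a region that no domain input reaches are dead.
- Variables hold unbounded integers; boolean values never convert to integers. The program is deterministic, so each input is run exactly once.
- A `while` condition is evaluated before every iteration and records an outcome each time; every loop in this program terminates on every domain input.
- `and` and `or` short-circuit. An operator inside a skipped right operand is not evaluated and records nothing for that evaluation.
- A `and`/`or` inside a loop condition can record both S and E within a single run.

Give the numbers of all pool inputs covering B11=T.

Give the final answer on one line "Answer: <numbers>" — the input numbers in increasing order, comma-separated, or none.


input #1 (a=5, b=-1, v=3): never hits B11=T
input #2 (a=6, b=-1, v=3): never hits B11=T
input #3 (a=4, b=0, v=2): never hits B11=T
input #4 (a=3, b=0, v=1): hits B11=T
input #5 (a=4, b=-2, v=3): never hits B11=T
input #6 (a=4, b=1, v=3): never hits B11=T
input #7 (a=3, b=-2, v=1): hits B11=T
input #8 (a=5, b=1, v=1): never hits B11=T
Answer: 4, 7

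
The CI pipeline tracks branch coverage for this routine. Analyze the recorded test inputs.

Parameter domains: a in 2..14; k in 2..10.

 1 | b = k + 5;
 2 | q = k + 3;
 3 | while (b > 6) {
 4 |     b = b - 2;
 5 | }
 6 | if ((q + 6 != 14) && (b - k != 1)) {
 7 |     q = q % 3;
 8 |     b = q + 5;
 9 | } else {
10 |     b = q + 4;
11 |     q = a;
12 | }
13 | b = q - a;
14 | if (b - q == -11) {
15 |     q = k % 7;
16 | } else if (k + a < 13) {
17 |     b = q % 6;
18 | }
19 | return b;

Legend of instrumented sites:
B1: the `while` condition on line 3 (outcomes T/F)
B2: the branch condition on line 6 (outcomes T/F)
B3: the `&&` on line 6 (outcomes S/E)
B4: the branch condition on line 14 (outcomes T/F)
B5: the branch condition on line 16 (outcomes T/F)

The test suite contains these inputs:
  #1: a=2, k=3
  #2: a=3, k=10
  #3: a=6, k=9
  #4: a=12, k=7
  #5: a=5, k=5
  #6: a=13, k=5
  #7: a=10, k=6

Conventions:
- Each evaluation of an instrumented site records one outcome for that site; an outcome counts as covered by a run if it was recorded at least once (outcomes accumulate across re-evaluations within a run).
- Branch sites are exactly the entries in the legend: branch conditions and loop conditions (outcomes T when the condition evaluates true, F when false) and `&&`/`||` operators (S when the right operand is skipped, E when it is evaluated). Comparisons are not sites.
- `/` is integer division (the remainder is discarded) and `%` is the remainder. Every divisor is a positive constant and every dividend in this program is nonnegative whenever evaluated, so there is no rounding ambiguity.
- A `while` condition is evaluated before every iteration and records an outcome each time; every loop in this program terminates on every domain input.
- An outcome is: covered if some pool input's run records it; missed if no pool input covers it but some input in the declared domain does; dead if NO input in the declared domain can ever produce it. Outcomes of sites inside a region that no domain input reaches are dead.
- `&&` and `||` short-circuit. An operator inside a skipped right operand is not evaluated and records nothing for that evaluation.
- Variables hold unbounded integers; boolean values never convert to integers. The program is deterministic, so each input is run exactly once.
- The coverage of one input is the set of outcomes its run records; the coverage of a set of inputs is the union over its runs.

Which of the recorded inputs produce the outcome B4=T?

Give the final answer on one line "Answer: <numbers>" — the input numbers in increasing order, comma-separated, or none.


input #1 (a=2, k=3): misses B4=T
input #2 (a=3, k=10): misses B4=T
input #3 (a=6, k=9): misses B4=T
input #4 (a=12, k=7): misses B4=T
input #5 (a=5, k=5): misses B4=T
input #6 (a=13, k=5): misses B4=T
input #7 (a=10, k=6): misses B4=T
Answer: none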